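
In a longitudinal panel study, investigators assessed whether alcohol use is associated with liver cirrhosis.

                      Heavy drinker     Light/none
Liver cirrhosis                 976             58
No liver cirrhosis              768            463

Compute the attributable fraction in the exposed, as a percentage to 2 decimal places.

80.11

Reading the table with exposure as columns: a = 976 (Heavy drinker, case), b = 768 (Heavy drinker, non-case), c = 58 (Light/none, case), d = 463.
Risk in exposed = 976/1744 = 0.55963; risk in unexposed = 58/521 = 0.11132.
RR = 0.55963/0.11132 = 5.02705
AR% = (RR − 1)/RR × 100 = (5.02705 − 1)/5.02705 × 100 = 80.1076%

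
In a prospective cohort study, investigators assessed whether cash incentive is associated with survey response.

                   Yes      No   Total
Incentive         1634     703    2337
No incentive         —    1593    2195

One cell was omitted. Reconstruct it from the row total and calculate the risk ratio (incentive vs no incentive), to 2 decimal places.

2.55

The missing cell is in the unexposed row: 2195 − 1593 = 602.
So a = 1634, b = 703, c = 602, d = 1593.
RR = [a/(a+b)] / [c/(c+d)] = (1634/2337) / (602/2195) = 0.69919/0.27426 = 2.54936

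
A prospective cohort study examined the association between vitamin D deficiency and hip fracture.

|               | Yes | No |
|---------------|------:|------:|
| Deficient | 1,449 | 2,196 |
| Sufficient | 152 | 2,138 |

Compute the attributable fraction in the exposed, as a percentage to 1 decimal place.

83.3

Cells: a = 1449, b = 2196, c = 152, d = 2138.
Risk in exposed = 1449/3645 = 0.39753; risk in unexposed = 152/2290 = 0.06638.
RR = 0.39753/0.06638 = 5.98912
AR% = (RR − 1)/RR × 100 = (5.98912 − 1)/5.98912 × 100 = 83.3030%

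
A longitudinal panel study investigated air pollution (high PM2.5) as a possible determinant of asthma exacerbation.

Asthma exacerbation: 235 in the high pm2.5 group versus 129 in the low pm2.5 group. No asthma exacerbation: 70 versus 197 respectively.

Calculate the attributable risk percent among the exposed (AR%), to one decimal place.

48.6

From the description: a = 235, b = 70, c = 129, d = 197.
Risk in exposed = 235/305 = 0.77049; risk in unexposed = 129/326 = 0.39571.
RR = 0.77049/0.39571 = 1.94713
AR% = (RR − 1)/RR × 100 = (1.94713 − 1)/1.94713 × 100 = 48.6425%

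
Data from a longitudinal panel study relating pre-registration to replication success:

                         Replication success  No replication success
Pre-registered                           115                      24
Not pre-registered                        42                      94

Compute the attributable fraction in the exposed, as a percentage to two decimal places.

Cells: a = 115, b = 24, c = 42, d = 94.
Risk in exposed = 115/139 = 0.82734; risk in unexposed = 42/136 = 0.30882.
RR = 0.82734/0.30882 = 2.67900
AR% = (RR − 1)/RR × 100 = (2.67900 − 1)/2.67900 × 100 = 62.6726%

62.67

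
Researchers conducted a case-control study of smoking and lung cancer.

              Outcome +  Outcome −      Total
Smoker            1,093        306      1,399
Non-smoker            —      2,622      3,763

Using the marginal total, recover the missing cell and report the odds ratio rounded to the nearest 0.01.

8.21

The missing cell is in the unexposed row: 3763 − 2622 = 1141.
So a = 1093, b = 306, c = 1141, d = 2622.
OR = (a·d)/(b·c) = (1093 × 2622) / (306 × 1141) = 2865846 / 349146 = 8.20816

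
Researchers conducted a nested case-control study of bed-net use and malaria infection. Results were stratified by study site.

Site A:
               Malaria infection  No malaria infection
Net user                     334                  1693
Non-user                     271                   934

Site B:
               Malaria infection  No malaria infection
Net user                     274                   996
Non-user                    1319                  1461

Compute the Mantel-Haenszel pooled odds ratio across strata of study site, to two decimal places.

0.42

OR_MH = Σ(aᵢdᵢ/nᵢ) / Σ(bᵢcᵢ/nᵢ), where nᵢ is the stratum total.
Stratum 1 (Site A): n = 3232; a·d/n = 334·934/3232 = 96.5210; b·c/n = 1693·271/3232 = 141.9564
Stratum 2 (Site B): n = 4050; a·d/n = 274·1461/4050 = 98.8430; b·c/n = 996·1319/4050 = 324.3763
OR_MH = (96.5210 + 98.8430) / (141.9564 + 324.3763) = 195.3640 / 466.3327 = 0.41894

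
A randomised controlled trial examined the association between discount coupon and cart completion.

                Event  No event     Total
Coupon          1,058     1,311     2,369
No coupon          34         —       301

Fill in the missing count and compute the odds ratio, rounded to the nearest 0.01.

6.34

The missing cell is in the unexposed row: 301 − 34 = 267.
So a = 1058, b = 1311, c = 34, d = 267.
OR = (a·d)/(b·c) = (1058 × 267) / (1311 × 34) = 282486 / 44574 = 6.33746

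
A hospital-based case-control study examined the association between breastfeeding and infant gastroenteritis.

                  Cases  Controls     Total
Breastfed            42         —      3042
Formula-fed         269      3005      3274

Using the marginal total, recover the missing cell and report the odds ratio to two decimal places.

The missing cell is in the exposed row: 3042 − 42 = 3000.
So a = 42, b = 3000, c = 269, d = 3005.
OR = (a·d)/(b·c) = (42 × 3005) / (3000 × 269) = 126210 / 807000 = 0.15639

0.16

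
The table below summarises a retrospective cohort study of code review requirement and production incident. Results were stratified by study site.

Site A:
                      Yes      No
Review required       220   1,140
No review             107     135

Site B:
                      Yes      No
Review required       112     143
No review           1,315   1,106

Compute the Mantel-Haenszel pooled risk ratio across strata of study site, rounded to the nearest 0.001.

RR_MH = Σ(aᵢ·n₀ᵢ/nᵢ) / Σ(cᵢ·n₁ᵢ/nᵢ), with n₁ᵢ = aᵢ+bᵢ (exposed), n₀ᵢ = cᵢ+dᵢ (unexposed), nᵢ = n₁ᵢ+n₀ᵢ.
Stratum 1 (Site A): n₁ = 1360, n₀ = 242, n = 1602; a·n₀/n = 220·242/1602 = 33.2335; c·n₁/n = 107·1360/1602 = 90.8365
Stratum 2 (Site B): n₁ = 255, n₀ = 2421, n = 2676; a·n₀/n = 112·2421/2676 = 101.3274; c·n₁/n = 1315·255/2676 = 125.3083
RR_MH = (33.2335 + 101.3274) / (90.8365 + 125.3083) = 134.5608 / 216.1448 = 0.62255

0.623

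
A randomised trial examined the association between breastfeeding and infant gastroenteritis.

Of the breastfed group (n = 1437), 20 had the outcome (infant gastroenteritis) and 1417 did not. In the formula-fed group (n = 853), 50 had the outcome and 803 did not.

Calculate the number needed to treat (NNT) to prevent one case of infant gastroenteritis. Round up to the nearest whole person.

23

Risk in treated group = 20/1437 = 0.01392; risk in control = 50/853 = 0.05862.
Absolute risk reduction = 0.05862 − 0.01392 = 0.04470
NNT = 1 / ARR = 1 / 0.04470 = 22.372 → round up → 23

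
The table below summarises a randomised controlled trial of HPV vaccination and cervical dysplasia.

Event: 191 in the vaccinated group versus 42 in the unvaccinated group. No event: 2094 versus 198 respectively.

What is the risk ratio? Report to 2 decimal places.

From the description: a = 191, b = 2094, c = 42, d = 198.
Risk in exposed = 191/2285 = 0.08359; risk in unexposed = 42/240 = 0.17500.
RR = 0.08359 / 0.17500 = 0.47765
The risk is 52% lower among the exposed than among the unexposed.

0.48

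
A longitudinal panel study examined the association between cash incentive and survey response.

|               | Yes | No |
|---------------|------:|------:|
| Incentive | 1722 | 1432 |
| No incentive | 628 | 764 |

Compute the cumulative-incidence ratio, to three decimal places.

Cells: a = 1722, b = 1432, c = 628, d = 764.
Risk in exposed = 1722/3154 = 0.54597; risk in unexposed = 628/1392 = 0.45115.
RR = 0.54597 / 0.45115 = 1.21018
The risk among the exposed is 1.21 times that among the unexposed.

1.210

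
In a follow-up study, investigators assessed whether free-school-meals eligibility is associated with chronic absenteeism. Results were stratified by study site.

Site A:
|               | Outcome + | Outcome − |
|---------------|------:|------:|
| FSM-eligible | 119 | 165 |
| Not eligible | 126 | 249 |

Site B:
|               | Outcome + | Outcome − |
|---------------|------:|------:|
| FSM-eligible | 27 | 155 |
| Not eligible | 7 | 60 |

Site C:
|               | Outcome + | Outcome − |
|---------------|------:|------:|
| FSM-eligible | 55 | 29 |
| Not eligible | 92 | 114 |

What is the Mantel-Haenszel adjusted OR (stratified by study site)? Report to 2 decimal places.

1.62

OR_MH = Σ(aᵢdᵢ/nᵢ) / Σ(bᵢcᵢ/nᵢ), where nᵢ is the stratum total.
Stratum 1 (Site A): n = 659; a·d/n = 119·249/659 = 44.9636; b·c/n = 165·126/659 = 31.5478
Stratum 2 (Site B): n = 249; a·d/n = 27·60/249 = 6.5060; b·c/n = 155·7/249 = 4.3574
Stratum 3 (Site C): n = 290; a·d/n = 55·114/290 = 21.6207; b·c/n = 29·92/290 = 9.2000
OR_MH = (44.9636 + 6.5060 + 21.6207) / (31.5478 + 4.3574 + 9.2000) = 73.0903 / 45.1052 = 1.62044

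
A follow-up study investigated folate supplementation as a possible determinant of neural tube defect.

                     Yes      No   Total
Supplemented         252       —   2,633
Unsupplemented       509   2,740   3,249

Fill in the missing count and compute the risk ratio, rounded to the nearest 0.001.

0.611

The missing cell is in the exposed row: 2633 − 252 = 2381.
So a = 252, b = 2381, c = 509, d = 2740.
RR = [a/(a+b)] / [c/(c+d)] = (252/2633) / (509/3249) = 0.09571/0.15666 = 0.61092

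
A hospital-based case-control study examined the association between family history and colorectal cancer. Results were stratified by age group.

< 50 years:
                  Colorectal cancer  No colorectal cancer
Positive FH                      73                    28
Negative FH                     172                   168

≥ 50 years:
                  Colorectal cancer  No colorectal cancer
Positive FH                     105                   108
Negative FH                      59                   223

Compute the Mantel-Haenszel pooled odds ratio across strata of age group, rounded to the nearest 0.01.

OR_MH = Σ(aᵢdᵢ/nᵢ) / Σ(bᵢcᵢ/nᵢ), where nᵢ is the stratum total.
Stratum 1 (< 50 years): n = 441; a·d/n = 73·168/441 = 27.8095; b·c/n = 28·172/441 = 10.9206
Stratum 2 (≥ 50 years): n = 495; a·d/n = 105·223/495 = 47.3030; b·c/n = 108·59/495 = 12.8727
OR_MH = (27.8095 + 47.3030) / (10.9206 + 12.8727) = 75.1126 / 23.7934 = 3.15687

3.16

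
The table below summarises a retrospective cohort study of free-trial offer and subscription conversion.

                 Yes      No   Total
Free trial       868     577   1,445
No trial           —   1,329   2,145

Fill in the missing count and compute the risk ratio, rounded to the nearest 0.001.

1.579

The missing cell is in the unexposed row: 2145 − 1329 = 816.
So a = 868, b = 577, c = 816, d = 1329.
RR = [a/(a+b)] / [c/(c+d)] = (868/1445) / (816/2145) = 0.60069/0.38042 = 1.57903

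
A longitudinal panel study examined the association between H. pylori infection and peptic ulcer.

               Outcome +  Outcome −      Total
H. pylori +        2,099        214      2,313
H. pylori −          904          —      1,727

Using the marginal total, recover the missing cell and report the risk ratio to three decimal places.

The missing cell is in the unexposed row: 1727 − 904 = 823.
So a = 2099, b = 214, c = 904, d = 823.
RR = [a/(a+b)] / [c/(c+d)] = (2099/2313) / (904/1727) = 0.90748/0.52345 = 1.73365

1.734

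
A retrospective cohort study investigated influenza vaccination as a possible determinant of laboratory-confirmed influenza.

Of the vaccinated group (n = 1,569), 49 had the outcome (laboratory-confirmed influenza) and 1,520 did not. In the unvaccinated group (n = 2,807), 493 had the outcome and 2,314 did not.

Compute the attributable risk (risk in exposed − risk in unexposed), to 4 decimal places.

From the description: a = 49, b = 1520, c = 493, d = 2314.
Risk in exposed = 49/1569 = 0.031230; risk in unexposed = 493/2807 = 0.175632.
Risk difference = 0.031230 − 0.175632 = -0.144402

-0.1444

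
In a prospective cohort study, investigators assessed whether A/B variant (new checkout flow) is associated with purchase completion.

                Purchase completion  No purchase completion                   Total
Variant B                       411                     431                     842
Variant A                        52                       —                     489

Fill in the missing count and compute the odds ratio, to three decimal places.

8.014

The missing cell is in the unexposed row: 489 − 52 = 437.
So a = 411, b = 431, c = 52, d = 437.
OR = (a·d)/(b·c) = (411 × 437) / (431 × 52) = 179607 / 22412 = 8.01388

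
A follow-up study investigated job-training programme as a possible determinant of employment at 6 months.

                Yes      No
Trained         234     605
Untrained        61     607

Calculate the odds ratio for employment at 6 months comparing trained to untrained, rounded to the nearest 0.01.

Cells: a = 234, b = 605, c = 61, d = 607.
OR = (a·d)/(b·c) = (234 × 607) / (605 × 61) = 142038 / 36905 = 3.84875
The odds of employment at 6 months are about 3.85 times as high in the trained group.

3.85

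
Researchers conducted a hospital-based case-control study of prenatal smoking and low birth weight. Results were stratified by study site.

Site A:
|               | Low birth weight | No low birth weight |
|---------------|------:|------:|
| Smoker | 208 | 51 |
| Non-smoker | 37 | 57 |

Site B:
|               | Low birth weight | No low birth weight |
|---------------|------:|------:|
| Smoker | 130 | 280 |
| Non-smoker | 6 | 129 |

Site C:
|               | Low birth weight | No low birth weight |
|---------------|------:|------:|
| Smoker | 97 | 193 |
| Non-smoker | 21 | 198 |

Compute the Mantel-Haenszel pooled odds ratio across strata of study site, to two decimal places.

OR_MH = Σ(aᵢdᵢ/nᵢ) / Σ(bᵢcᵢ/nᵢ), where nᵢ is the stratum total.
Stratum 1 (Site A): n = 353; a·d/n = 208·57/353 = 33.5864; b·c/n = 51·37/353 = 5.3456
Stratum 2 (Site B): n = 545; a·d/n = 130·129/545 = 30.7706; b·c/n = 280·6/545 = 3.0826
Stratum 3 (Site C): n = 509; a·d/n = 97·198/509 = 37.7328; b·c/n = 193·21/509 = 7.9627
OR_MH = (33.5864 + 30.7706 + 37.7328) / (5.3456 + 3.0826 + 7.9627) = 102.0899 / 16.3908 = 6.22847

6.23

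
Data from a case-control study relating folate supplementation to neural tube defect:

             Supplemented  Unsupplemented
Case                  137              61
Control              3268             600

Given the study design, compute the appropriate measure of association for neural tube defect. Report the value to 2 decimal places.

Reading the table with exposure as columns: a = 137 (Supplemented, case), b = 3268 (Supplemented, non-case), c = 61 (Unsupplemented, case), d = 600.
This is a case-control study: participants were sampled on outcome status, so risks in the source population cannot be estimated directly — relative risk is not valid here. The odds ratio is the appropriate measure.
OR = (a·d)/(b·c) = (137 × 600) / (3268 × 61) = 82200 / 199348 = 0.41234

0.41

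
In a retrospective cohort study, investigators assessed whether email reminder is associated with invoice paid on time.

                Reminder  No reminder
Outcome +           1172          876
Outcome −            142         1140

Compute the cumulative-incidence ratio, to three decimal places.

Reading the table with exposure as columns: a = 1172 (Reminder, case), b = 142 (Reminder, non-case), c = 876 (No reminder, case), d = 1140.
Risk in exposed = 1172/1314 = 0.89193; risk in unexposed = 876/2016 = 0.43452.
RR = 0.89193 / 0.43452 = 2.05267
The risk among the exposed is 2.05 times that among the unexposed.

2.053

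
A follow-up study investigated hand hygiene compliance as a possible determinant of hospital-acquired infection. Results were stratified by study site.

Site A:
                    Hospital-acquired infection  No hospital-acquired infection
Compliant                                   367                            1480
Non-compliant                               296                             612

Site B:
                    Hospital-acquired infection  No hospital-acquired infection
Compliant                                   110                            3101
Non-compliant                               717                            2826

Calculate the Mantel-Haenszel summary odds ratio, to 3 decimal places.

OR_MH = Σ(aᵢdᵢ/nᵢ) / Σ(bᵢcᵢ/nᵢ), where nᵢ is the stratum total.
Stratum 1 (Site A): n = 2755; a·d/n = 367·612/2755 = 81.5260; b·c/n = 1480·296/2755 = 159.0127
Stratum 2 (Site B): n = 6754; a·d/n = 110·2826/6754 = 46.0261; b·c/n = 3101·717/6754 = 329.2000
OR_MH = (81.5260 + 46.0261) / (159.0127 + 329.2000) = 127.5520 / 488.2127 = 0.26126

0.261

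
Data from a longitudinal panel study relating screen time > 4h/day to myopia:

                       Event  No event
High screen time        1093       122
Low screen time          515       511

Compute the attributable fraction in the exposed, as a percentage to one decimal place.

Cells: a = 1093, b = 122, c = 515, d = 511.
Risk in exposed = 1093/1215 = 0.89959; risk in unexposed = 515/1026 = 0.50195.
RR = 0.89959/0.50195 = 1.79219
AR% = (RR − 1)/RR × 100 = (1.79219 − 1)/1.79219 × 100 = 44.2023%

44.2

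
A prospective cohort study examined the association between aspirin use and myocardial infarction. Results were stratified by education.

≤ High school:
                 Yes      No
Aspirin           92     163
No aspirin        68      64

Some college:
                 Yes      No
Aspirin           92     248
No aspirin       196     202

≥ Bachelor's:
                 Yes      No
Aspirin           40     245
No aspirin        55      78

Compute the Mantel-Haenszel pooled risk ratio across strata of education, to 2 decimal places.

0.54

RR_MH = Σ(aᵢ·n₀ᵢ/nᵢ) / Σ(cᵢ·n₁ᵢ/nᵢ), with n₁ᵢ = aᵢ+bᵢ (exposed), n₀ᵢ = cᵢ+dᵢ (unexposed), nᵢ = n₁ᵢ+n₀ᵢ.
Stratum 1 (≤ High school): n₁ = 255, n₀ = 132, n = 387; a·n₀/n = 92·132/387 = 31.3798; c·n₁/n = 68·255/387 = 44.8062
Stratum 2 (Some college): n₁ = 340, n₀ = 398, n = 738; a·n₀/n = 92·398/738 = 49.6152; c·n₁/n = 196·340/738 = 90.2981
Stratum 3 (≥ Bachelor's): n₁ = 285, n₀ = 133, n = 418; a·n₀/n = 40·133/418 = 12.7273; c·n₁/n = 55·285/418 = 37.5000
RR_MH = (31.3798 + 49.6152 + 12.7273) / (44.8062 + 90.2981 + 37.5000) = 93.7223 / 172.6043 = 0.54299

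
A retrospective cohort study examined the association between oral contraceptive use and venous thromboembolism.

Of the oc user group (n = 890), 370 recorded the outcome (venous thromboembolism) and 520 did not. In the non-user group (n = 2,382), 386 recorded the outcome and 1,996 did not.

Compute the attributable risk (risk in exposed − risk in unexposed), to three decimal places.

0.254

From the description: a = 370, b = 520, c = 386, d = 1996.
Risk in exposed = 370/890 = 0.415730; risk in unexposed = 386/2382 = 0.162049.
Risk difference = 0.415730 − 0.162049 = 0.253682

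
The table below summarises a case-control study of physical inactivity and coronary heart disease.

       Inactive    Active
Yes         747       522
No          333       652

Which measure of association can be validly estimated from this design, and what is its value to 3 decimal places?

Reading the table with exposure as columns: a = 747 (Inactive, case), b = 333 (Inactive, non-case), c = 522 (Active, case), d = 652.
This is a case-control study: participants were sampled on outcome status, so risks in the source population cannot be estimated directly — relative risk is not valid here. The odds ratio is the appropriate measure.
OR = (a·d)/(b·c) = (747 × 652) / (333 × 522) = 487044 / 173826 = 2.80191

2.802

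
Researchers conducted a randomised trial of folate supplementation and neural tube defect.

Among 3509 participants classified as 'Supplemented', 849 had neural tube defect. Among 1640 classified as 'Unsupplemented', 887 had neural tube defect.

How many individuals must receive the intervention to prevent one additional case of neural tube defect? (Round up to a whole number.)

4

Risk in treated group = 849/3509 = 0.24195; risk in control = 887/1640 = 0.54085.
Absolute risk reduction = 0.54085 − 0.24195 = 0.29890
NNT = 1 / ARR = 1 / 0.29890 = 3.346 → round up → 4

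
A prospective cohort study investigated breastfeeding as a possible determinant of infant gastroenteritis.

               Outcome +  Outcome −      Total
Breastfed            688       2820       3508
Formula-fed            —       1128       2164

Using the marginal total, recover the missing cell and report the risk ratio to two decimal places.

0.41

The missing cell is in the unexposed row: 2164 − 1128 = 1036.
So a = 688, b = 2820, c = 1036, d = 1128.
RR = [a/(a+b)] / [c/(c+d)] = (688/3508) / (1036/2164) = 0.19612/0.47874 = 0.40966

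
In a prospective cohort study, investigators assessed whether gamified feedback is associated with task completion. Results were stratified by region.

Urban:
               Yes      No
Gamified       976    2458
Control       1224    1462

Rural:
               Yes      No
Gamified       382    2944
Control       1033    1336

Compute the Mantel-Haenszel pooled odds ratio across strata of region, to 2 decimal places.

OR_MH = Σ(aᵢdᵢ/nᵢ) / Σ(bᵢcᵢ/nᵢ), where nᵢ is the stratum total.
Stratum 1 (Urban): n = 6120; a·d/n = 976·1462/6120 = 233.1556; b·c/n = 2458·1224/6120 = 491.6000
Stratum 2 (Rural): n = 5695; a·d/n = 382·1336/5695 = 89.6140; b·c/n = 2944·1033/5695 = 534.0039
OR_MH = (233.1556 + 89.6140) / (491.6000 + 534.0039) = 322.7696 / 1025.6039 = 0.31471

0.31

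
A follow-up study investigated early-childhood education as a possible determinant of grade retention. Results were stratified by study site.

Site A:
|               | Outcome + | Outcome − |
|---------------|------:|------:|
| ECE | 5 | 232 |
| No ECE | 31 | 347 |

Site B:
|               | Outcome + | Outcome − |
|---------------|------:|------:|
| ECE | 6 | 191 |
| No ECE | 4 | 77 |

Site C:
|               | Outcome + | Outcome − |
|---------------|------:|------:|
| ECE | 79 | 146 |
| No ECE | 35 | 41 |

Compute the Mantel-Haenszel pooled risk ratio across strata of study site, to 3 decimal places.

RR_MH = Σ(aᵢ·n₀ᵢ/nᵢ) / Σ(cᵢ·n₁ᵢ/nᵢ), with n₁ᵢ = aᵢ+bᵢ (exposed), n₀ᵢ = cᵢ+dᵢ (unexposed), nᵢ = n₁ᵢ+n₀ᵢ.
Stratum 1 (Site A): n₁ = 237, n₀ = 378, n = 615; a·n₀/n = 5·378/615 = 3.0732; c·n₁/n = 31·237/615 = 11.9463
Stratum 2 (Site B): n₁ = 197, n₀ = 81, n = 278; a·n₀/n = 6·81/278 = 1.7482; c·n₁/n = 4·197/278 = 2.8345
Stratum 3 (Site C): n₁ = 225, n₀ = 76, n = 301; a·n₀/n = 79·76/301 = 19.9468; c·n₁/n = 35·225/301 = 26.1628
RR_MH = (3.0732 + 1.7482 + 19.9468) / (11.9463 + 2.8345 + 26.1628) = 24.7682 / 40.9437 = 0.60493

0.605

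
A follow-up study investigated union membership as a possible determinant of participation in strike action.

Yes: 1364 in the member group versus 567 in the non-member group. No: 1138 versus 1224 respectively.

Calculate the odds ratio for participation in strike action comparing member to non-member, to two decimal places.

2.59

From the description: a = 1364, b = 1138, c = 567, d = 1224.
OR = (a·d)/(b·c) = (1364 × 1224) / (1138 × 567) = 1669536 / 645246 = 2.58744
The odds of participation in strike action are about 2.59 times as high in the member group.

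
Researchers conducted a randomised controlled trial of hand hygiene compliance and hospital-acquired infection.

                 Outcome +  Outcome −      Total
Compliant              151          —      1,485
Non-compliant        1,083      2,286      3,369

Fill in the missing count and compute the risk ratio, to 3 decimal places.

0.316

The missing cell is in the exposed row: 1485 − 151 = 1334.
So a = 151, b = 1334, c = 1083, d = 2286.
RR = [a/(a+b)] / [c/(c+d)] = (151/1485) / (1083/3369) = 0.10168/0.32146 = 0.31632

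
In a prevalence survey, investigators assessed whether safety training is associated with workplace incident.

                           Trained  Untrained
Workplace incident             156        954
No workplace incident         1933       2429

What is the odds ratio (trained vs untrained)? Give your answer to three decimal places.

0.205

Reading the table with exposure as columns: a = 156 (Trained, case), b = 1933 (Trained, non-case), c = 954 (Untrained, case), d = 2429.
OR = (a·d)/(b·c) = (156 × 2429) / (1933 × 954) = 378924 / 1844082 = 0.20548
Exposure is associated with lower odds of workplace incident (OR = 0.21 < 1).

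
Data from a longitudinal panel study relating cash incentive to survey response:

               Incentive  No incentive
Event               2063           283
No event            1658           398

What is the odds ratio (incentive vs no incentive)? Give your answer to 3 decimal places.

1.750

Reading the table with exposure as columns: a = 2063 (Incentive, case), b = 1658 (Incentive, non-case), c = 283 (No incentive, case), d = 398.
OR = (a·d)/(b·c) = (2063 × 398) / (1658 × 283) = 821074 / 469214 = 1.74989
The odds of survey response are about 1.75 times as high in the incentive group.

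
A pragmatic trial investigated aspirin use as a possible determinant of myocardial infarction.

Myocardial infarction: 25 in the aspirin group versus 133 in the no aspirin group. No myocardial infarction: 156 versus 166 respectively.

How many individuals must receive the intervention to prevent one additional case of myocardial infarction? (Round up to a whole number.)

Risk in treated group = 25/181 = 0.13812; risk in control = 133/299 = 0.44482.
Absolute risk reduction = 0.44482 − 0.13812 = 0.30669
NNT = 1 / ARR = 1 / 0.30669 = 3.261 → round up → 4

4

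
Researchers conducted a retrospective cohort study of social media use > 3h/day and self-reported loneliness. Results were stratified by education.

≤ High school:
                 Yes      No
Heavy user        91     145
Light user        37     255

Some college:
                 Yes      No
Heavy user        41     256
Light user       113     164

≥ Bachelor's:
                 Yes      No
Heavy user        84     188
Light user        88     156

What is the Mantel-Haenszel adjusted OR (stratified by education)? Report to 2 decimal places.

0.88

OR_MH = Σ(aᵢdᵢ/nᵢ) / Σ(bᵢcᵢ/nᵢ), where nᵢ is the stratum total.
Stratum 1 (≤ High school): n = 528; a·d/n = 91·255/528 = 43.9489; b·c/n = 145·37/528 = 10.1610
Stratum 2 (Some college): n = 574; a·d/n = 41·164/574 = 11.7143; b·c/n = 256·113/574 = 50.3972
Stratum 3 (≥ Bachelor's): n = 516; a·d/n = 84·156/516 = 25.3953; b·c/n = 188·88/516 = 32.0620
OR_MH = (43.9489 + 11.7143 + 25.3953) / (10.1610 + 50.3972 + 32.0620) = 81.0585 / 92.6202 = 0.87517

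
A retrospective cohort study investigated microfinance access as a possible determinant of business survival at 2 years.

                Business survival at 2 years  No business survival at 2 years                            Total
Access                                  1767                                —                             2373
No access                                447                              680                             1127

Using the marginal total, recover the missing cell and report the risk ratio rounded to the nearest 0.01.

1.88

The missing cell is in the exposed row: 2373 − 1767 = 606.
So a = 1767, b = 606, c = 447, d = 680.
RR = [a/(a+b)] / [c/(c+d)] = (1767/2373) / (447/1127) = 0.74463/0.39663 = 1.87739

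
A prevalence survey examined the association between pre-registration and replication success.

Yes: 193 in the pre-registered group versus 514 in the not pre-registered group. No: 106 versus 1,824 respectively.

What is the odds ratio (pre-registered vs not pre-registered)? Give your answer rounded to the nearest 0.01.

6.46

From the description: a = 193, b = 106, c = 514, d = 1824.
OR = (a·d)/(b·c) = (193 × 1824) / (106 × 514) = 352032 / 54484 = 6.46120
The odds of replication success are about 6.46 times as high in the pre-registered group.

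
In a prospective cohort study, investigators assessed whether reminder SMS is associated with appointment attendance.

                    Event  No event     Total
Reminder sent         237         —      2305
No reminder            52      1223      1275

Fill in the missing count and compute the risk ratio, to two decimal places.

2.52

The missing cell is in the exposed row: 2305 − 237 = 2068.
So a = 237, b = 2068, c = 52, d = 1223.
RR = [a/(a+b)] / [c/(c+d)] = (237/2305) / (52/1275) = 0.10282/0.04078 = 2.52107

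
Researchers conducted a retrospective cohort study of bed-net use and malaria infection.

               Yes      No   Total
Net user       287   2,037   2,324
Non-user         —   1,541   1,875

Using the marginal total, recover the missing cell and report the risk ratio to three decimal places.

0.693

The missing cell is in the unexposed row: 1875 − 1541 = 334.
So a = 287, b = 2037, c = 334, d = 1541.
RR = [a/(a+b)] / [c/(c+d)] = (287/2324) / (334/1875) = 0.12349/0.17813 = 0.69327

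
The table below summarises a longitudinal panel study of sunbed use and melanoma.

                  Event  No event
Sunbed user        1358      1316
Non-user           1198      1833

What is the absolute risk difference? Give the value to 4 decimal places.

0.1126

Cells: a = 1358, b = 1316, c = 1198, d = 1833.
Risk in exposed = 1358/2674 = 0.507853; risk in unexposed = 1198/3031 = 0.395249.
Risk difference = 0.507853 − 0.395249 = 0.112604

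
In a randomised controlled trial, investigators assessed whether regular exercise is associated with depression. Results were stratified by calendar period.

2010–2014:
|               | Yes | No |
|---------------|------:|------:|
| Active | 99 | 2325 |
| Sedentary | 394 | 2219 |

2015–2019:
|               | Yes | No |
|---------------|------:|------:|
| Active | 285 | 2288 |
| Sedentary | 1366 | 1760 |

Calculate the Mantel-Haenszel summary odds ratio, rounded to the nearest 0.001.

OR_MH = Σ(aᵢdᵢ/nᵢ) / Σ(bᵢcᵢ/nᵢ), where nᵢ is the stratum total.
Stratum 1 (2010–2014): n = 5037; a·d/n = 99·2219/5037 = 43.6135; b·c/n = 2325·394/5037 = 181.8642
Stratum 2 (2015–2019): n = 5699; a·d/n = 285·1760/5699 = 88.0154; b·c/n = 2288·1366/5699 = 548.4134
OR_MH = (43.6135 + 88.0154) / (181.8642 + 548.4134) = 131.6289 / 730.2776 = 0.18025

0.180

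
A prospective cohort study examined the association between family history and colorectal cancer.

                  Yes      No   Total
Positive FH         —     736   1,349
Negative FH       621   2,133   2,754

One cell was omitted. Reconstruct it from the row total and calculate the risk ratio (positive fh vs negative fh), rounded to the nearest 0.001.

2.015

The missing cell is in the exposed row: 1349 − 736 = 613.
So a = 613, b = 736, c = 621, d = 2133.
RR = [a/(a+b)] / [c/(c+d)] = (613/1349) / (621/2754) = 0.45441/0.22549 = 2.01521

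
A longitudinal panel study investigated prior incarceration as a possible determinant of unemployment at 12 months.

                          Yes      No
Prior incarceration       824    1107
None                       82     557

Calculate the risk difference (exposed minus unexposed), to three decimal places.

0.298

Cells: a = 824, b = 1107, c = 82, d = 557.
Risk in exposed = 824/1931 = 0.426722; risk in unexposed = 82/639 = 0.128326.
Risk difference = 0.426722 − 0.128326 = 0.298396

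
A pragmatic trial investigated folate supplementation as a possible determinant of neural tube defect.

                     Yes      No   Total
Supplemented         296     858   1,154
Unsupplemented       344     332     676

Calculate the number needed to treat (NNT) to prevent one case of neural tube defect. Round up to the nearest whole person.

Risk in treated group = 296/1154 = 0.25650; risk in control = 344/676 = 0.50888.
Absolute risk reduction = 0.50888 − 0.25650 = 0.25238
NNT = 1 / ARR = 1 / 0.25238 = 3.962 → round up → 4

4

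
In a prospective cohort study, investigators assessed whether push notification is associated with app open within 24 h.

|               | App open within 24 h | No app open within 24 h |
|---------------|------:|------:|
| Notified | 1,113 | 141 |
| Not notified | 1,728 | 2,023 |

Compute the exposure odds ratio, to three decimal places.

Cells: a = 1113, b = 141, c = 1728, d = 2023.
OR = (a·d)/(b·c) = (1113 × 2023) / (141 × 1728) = 2251599 / 243648 = 9.24120
The odds of app open within 24 h are about 9.24 times as high in the notified group.

9.241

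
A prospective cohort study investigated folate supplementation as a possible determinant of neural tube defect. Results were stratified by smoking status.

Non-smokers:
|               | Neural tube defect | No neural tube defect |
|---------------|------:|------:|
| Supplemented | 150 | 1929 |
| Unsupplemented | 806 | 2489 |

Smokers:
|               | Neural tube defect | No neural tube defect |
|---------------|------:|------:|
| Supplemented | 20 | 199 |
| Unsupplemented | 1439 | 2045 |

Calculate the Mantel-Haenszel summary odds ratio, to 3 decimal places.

0.220

OR_MH = Σ(aᵢdᵢ/nᵢ) / Σ(bᵢcᵢ/nᵢ), where nᵢ is the stratum total.
Stratum 1 (Non-smokers): n = 5374; a·d/n = 150·2489/5374 = 69.4734; b·c/n = 1929·806/5374 = 289.3141
Stratum 2 (Smokers): n = 3703; a·d/n = 20·2045/3703 = 11.0451; b·c/n = 199·1439/3703 = 77.3322
OR_MH = (69.4734 + 11.0451) / (289.3141 + 77.3322) = 80.5185 / 366.6463 = 0.21961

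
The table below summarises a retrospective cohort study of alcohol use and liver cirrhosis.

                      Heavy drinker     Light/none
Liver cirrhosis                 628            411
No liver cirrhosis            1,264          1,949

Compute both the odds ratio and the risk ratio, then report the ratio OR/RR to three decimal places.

Reading the table with exposure as columns: a = 628 (Heavy drinker, case), b = 1264 (Heavy drinker, non-case), c = 411 (Light/none, case), d = 1949.
OR = (628·1949)/(1264·411) = 1223972/519504 = 2.35604
Risk in exposed = 628/1892 = 0.33192; risk in unexposed = 411/2360 = 0.17415; RR = 1.90594
OR/RR = 2.35604 / 1.90594 = 1.23616
The outcome is not rare, so the OR lies further from 1 than the RR.

1.236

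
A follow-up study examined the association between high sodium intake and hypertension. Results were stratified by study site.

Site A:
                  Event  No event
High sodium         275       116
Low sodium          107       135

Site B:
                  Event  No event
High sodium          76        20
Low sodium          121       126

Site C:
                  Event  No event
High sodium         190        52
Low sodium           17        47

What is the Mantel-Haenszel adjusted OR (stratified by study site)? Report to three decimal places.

3.917

OR_MH = Σ(aᵢdᵢ/nᵢ) / Σ(bᵢcᵢ/nᵢ), where nᵢ is the stratum total.
Stratum 1 (Site A): n = 633; a·d/n = 275·135/633 = 58.6493; b·c/n = 116·107/633 = 19.6082
Stratum 2 (Site B): n = 343; a·d/n = 76·126/343 = 27.9184; b·c/n = 20·121/343 = 7.0554
Stratum 3 (Site C): n = 306; a·d/n = 190·47/306 = 29.1830; b·c/n = 52·17/306 = 2.8889
OR_MH = (58.6493 + 27.9184 + 29.1830) / (19.6082 + 7.0554 + 2.8889) = 115.7507 / 29.5525 = 3.91678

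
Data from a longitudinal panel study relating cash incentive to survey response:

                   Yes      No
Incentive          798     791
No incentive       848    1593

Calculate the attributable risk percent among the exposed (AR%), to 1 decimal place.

Cells: a = 798, b = 791, c = 848, d = 1593.
Risk in exposed = 798/1589 = 0.50220; risk in unexposed = 848/2441 = 0.34740.
RR = 0.50220/0.34740 = 1.44561
AR% = (RR − 1)/RR × 100 = (1.44561 − 1)/1.44561 × 100 = 30.8250%

30.8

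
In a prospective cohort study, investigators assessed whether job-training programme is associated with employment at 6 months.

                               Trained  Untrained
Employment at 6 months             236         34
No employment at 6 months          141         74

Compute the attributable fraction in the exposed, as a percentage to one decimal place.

49.7

Reading the table with exposure as columns: a = 236 (Trained, case), b = 141 (Trained, non-case), c = 34 (Untrained, case), d = 74.
Risk in exposed = 236/377 = 0.62599; risk in unexposed = 34/108 = 0.31481.
RR = 0.62599/0.31481 = 1.98845
AR% = (RR − 1)/RR × 100 = (1.98845 − 1)/1.98845 × 100 = 49.7097%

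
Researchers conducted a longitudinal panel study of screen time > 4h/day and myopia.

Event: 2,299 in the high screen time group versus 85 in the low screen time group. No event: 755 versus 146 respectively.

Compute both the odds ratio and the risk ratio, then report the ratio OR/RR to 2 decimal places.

2.56

From the description: a = 2299, b = 755, c = 85, d = 146.
OR = (2299·146)/(755·85) = 335654/64175 = 5.23029
Risk in exposed = 2299/3054 = 0.75278; risk in unexposed = 85/231 = 0.36797; RR = 2.04580
OR/RR = 5.23029 / 2.04580 = 2.55660
The outcome is not rare, so the OR lies further from 1 than the RR.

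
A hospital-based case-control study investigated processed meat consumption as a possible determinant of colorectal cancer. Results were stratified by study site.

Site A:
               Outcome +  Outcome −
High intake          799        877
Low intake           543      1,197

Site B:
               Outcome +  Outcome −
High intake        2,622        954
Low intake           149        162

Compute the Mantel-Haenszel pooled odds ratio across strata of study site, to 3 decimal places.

OR_MH = Σ(aᵢdᵢ/nᵢ) / Σ(bᵢcᵢ/nᵢ), where nᵢ is the stratum total.
Stratum 1 (Site A): n = 3416; a·d/n = 799·1197/3416 = 279.9775; b·c/n = 877·543/3416 = 139.4060
Stratum 2 (Site B): n = 3887; a·d/n = 2622·162/3887 = 109.2781; b·c/n = 954·149/3887 = 36.5696
OR_MH = (279.9775 + 109.2781) / (139.4060 + 36.5696) = 389.2556 / 175.9756 = 2.21199

2.212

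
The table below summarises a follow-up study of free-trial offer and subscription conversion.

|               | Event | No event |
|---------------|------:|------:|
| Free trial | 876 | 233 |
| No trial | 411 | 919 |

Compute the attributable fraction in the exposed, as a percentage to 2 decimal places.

60.88

Cells: a = 876, b = 233, c = 411, d = 919.
Risk in exposed = 876/1109 = 0.78990; risk in unexposed = 411/1330 = 0.30902.
RR = 0.78990/0.30902 = 2.55613
AR% = (RR − 1)/RR × 100 = (2.55613 − 1)/2.55613 × 100 = 60.8783%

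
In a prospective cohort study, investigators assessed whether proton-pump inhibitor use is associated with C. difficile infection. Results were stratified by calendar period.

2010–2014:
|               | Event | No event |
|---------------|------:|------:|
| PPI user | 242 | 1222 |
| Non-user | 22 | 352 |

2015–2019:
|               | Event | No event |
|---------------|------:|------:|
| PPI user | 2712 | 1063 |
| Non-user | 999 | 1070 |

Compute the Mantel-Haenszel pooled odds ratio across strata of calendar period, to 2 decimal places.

OR_MH = Σ(aᵢdᵢ/nᵢ) / Σ(bᵢcᵢ/nᵢ), where nᵢ is the stratum total.
Stratum 1 (2010–2014): n = 1838; a·d/n = 242·352/1838 = 46.3460; b·c/n = 1222·22/1838 = 14.6268
Stratum 2 (2015–2019): n = 5844; a·d/n = 2712·1070/5844 = 496.5503; b·c/n = 1063·999/5844 = 181.7141
OR_MH = (46.3460 + 496.5503) / (14.6268 + 181.7141) = 542.8963 / 196.3408 = 2.76507

2.77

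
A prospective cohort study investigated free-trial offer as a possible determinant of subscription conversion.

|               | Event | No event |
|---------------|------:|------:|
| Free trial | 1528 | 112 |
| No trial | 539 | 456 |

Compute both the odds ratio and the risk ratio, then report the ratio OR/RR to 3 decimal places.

6.711

Cells: a = 1528, b = 112, c = 539, d = 456.
OR = (1528·456)/(112·539) = 696768/60368 = 11.54201
Risk in exposed = 1528/1640 = 0.93171; risk in unexposed = 539/995 = 0.54171; RR = 1.71994
OR/RR = 11.54201 / 1.71994 = 6.71070
The outcome is not rare, so the OR lies further from 1 than the RR.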